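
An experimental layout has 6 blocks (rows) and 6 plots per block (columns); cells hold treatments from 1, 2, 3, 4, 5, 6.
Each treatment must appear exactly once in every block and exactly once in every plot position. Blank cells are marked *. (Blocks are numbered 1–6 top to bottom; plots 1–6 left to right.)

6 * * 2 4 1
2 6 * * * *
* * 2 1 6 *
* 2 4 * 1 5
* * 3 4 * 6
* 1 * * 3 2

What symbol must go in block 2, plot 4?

Block 1, plot 3: block 1 has {1, 2, 4, 6} and plot 3 has {2, 3, 4}, leaving only 5.
Block 1, plot 2: block 1 has {1, 2, 4, 5, 6} and plot 2 has {1, 2, 6}, leaving only 3.
Block 2, plot 3: block 2 has {2, 6} and plot 3 has {2, 3, 4, 5}, leaving only 1.
Block 2, plot 5: block 2 has {1, 2, 6} and plot 5 has {1, 3, 4, 6}, leaving only 5.
Block 2 already has {1, 2, 5, 6} and plot 4 already has {1, 2, 4}, so block 2, plot 4 must be 3.

3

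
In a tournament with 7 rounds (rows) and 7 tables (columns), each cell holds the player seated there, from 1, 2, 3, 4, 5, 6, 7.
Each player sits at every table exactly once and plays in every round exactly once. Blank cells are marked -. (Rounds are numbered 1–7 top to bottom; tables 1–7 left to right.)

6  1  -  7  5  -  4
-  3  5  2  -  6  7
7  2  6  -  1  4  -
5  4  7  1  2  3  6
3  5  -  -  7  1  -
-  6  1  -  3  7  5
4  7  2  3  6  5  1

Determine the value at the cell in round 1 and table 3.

3

Round 1 already has {1, 4, 5, 6, 7} and table 3 already has {1, 2, 5, 6, 7}, so round 1, table 3 must be 3.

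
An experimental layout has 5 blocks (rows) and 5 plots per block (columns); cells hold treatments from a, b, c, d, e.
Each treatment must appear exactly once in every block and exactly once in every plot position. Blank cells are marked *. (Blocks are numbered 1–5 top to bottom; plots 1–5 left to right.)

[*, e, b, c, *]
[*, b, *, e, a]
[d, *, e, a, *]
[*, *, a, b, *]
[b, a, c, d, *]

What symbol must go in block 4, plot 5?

Block 1, plot 1: block 1 has {b, c, e} and plot 1 has {b, d}, leaving only a.
Block 1, plot 5: block 1 has {a, b, c, e} and plot 5 has {a}, leaving only d.
Block 2, plot 1: block 2 has {a, b, e} and plot 1 has {a, b, d}, leaving only c.
Block 2, plot 3: block 2 has {a, b, c, e} and plot 3 has {a, b, c, e}, leaving only d.
Block 3, plot 2: block 3 has {a, d, e} and plot 2 has {a, b, e}, leaving only c.
Block 3, plot 5: block 3 has {a, c, d, e} and plot 5 has {a, d}, leaving only b.
Block 4, plot 1: block 4 has {a, b} and plot 1 has {a, b, c, d}, leaving only e.
Block 4 already has {a, b, e} and plot 5 already has {a, b, d}, so block 4, plot 5 must be c.

c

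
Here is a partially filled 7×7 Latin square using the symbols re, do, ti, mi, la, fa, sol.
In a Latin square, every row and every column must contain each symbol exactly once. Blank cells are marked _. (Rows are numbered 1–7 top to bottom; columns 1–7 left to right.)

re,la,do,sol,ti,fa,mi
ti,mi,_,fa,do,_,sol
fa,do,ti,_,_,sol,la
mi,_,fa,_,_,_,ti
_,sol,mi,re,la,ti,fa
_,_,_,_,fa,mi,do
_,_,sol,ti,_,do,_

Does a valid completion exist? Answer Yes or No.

No row or column among the givens repeats a symbol, and propagating forced cells runs into no contradiction.
One valid completion exists (for instance, re la do sol ti fa mi / ti mi la fa do re sol / fa do ti mi re sol la / mi re fa do sol la ti / do sol mi re la ti fa / sol ti re la fa mi do / la fa sol ti mi do re).

Yes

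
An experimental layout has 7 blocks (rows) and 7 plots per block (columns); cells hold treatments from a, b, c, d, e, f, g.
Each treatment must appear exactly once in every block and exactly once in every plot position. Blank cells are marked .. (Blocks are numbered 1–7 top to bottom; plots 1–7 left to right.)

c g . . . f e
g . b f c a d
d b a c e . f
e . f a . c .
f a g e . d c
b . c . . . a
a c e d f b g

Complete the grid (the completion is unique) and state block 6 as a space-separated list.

b f c g d e a

Block 6, plot 4: block 6 has {a, b, c} and plot 4 has {a, c, d, e, f}, leaving only g.
Block 6, plot 5: block 6 has {a, b, c, g} and plot 5 has {c, e, f}, leaving only d.
Block 6, plot 6: block 6 has {a, b, c, d, g} and plot 6 has {a, b, c, d, f}, leaving only e.
Block 6, plot 2: block 6 has {a, b, c, d, e, g} and plot 2 has {a, b, c, g}, leaving only f.
So block 6 reads: b f c g d e a.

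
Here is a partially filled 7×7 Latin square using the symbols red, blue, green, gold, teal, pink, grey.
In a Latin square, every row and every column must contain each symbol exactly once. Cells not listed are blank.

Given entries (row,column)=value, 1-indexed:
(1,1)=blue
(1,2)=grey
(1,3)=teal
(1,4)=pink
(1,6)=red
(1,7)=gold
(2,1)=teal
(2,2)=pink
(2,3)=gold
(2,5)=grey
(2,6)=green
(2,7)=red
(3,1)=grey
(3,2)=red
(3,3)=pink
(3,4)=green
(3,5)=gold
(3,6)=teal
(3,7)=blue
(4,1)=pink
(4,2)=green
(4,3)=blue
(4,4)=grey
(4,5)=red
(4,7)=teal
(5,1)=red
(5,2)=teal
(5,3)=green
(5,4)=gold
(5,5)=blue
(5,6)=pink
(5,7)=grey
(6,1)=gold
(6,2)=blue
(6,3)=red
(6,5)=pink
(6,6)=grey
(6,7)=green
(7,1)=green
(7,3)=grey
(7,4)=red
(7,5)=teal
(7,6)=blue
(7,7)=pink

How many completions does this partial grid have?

1

Row 1, column 5: eliminating its row and column leaves {green}.
Row 2, column 4: eliminating its row and column leaves {blue}.
Row 4, column 6: eliminating its row and column leaves {gold}.
Row 6, column 4: eliminating its row and column leaves {teal}.
Row 7, column 2: eliminating its row and column leaves {gold}.
Only one assignment across all blanks avoids any row or column repeat, giving 1 completion.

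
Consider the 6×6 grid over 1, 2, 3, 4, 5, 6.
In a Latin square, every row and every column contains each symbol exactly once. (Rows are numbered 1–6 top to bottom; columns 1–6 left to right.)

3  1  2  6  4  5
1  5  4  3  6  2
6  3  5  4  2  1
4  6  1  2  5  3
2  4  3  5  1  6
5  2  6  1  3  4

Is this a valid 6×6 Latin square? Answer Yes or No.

Yes

Each row is a permutation of the 6 symbols, and so is each column.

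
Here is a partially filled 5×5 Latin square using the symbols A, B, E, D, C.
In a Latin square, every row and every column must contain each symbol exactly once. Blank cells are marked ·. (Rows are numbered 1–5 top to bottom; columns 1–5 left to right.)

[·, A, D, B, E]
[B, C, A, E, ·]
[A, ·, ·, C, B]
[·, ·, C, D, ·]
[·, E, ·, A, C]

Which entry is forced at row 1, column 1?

Row 1 already has {A, B, E, D} and column 1 already has {A, B}, so row 1, column 1 must be C.

C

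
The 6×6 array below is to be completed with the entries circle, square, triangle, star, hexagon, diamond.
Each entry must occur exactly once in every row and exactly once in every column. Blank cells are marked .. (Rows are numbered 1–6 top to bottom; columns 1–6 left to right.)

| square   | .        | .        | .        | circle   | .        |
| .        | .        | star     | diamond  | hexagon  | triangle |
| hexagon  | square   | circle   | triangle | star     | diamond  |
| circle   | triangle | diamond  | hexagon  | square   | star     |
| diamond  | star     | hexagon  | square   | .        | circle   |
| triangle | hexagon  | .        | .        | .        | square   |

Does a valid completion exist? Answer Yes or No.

Row 2, column 1: row 2 together with column 1 already contain {circle, square, triangle, star, hexagon, diamond} — every symbol — so nothing can go there. The grid has no valid completion.

No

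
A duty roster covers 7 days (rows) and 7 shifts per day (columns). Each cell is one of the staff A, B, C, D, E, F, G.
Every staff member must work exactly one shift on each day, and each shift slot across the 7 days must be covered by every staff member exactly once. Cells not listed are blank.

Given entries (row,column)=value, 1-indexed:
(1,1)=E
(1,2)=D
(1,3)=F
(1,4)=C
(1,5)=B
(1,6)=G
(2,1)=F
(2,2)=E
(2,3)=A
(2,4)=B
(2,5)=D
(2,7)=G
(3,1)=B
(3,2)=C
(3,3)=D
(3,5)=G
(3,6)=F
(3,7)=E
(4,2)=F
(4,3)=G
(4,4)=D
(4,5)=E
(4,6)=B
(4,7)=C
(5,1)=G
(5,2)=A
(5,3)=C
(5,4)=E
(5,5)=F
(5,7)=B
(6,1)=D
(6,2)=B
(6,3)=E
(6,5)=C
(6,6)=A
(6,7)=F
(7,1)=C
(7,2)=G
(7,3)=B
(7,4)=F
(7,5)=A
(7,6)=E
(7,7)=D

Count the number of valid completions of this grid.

1

Day 1, shift 7: eliminating its day and shift leaves {A}.
Day 2, shift 6: eliminating its day and shift leaves {C}.
Day 3, shift 4: eliminating its day and shift leaves {A}.
Day 4, shift 1: eliminating its day and shift leaves {A}.
Day 5, shift 6: eliminating its day and shift leaves {D}.
Day 6, shift 4: eliminating its day and shift leaves {G}.
Only one assignment across all blanks avoids any day or shift repeat, giving 1 completion.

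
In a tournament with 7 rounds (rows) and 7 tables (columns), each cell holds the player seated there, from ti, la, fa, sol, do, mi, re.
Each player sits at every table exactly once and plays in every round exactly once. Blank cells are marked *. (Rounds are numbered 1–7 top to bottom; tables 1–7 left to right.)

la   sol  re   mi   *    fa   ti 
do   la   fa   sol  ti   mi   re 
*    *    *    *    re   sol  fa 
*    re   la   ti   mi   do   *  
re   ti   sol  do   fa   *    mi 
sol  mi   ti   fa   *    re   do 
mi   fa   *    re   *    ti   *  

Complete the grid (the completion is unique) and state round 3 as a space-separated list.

ti do mi la re sol fa

Round 3, table 1: round 3 has {fa, sol, re} and table 1 has {la, sol, do, mi, re}, leaving only ti.
Round 3, table 2: round 3 has {ti, fa, sol, re} and table 2 has {ti, la, fa, sol, mi, re}, leaving only do.
Round 3, table 3: round 3 has {ti, fa, sol, do, re} and table 3 has {ti, la, fa, sol, re}, leaving only mi.
Round 3, table 4: round 3 has {ti, fa, sol, do, mi, re} and table 4 has {ti, fa, sol, do, mi, re}, leaving only la.
So round 3 reads: ti do mi la re sol fa.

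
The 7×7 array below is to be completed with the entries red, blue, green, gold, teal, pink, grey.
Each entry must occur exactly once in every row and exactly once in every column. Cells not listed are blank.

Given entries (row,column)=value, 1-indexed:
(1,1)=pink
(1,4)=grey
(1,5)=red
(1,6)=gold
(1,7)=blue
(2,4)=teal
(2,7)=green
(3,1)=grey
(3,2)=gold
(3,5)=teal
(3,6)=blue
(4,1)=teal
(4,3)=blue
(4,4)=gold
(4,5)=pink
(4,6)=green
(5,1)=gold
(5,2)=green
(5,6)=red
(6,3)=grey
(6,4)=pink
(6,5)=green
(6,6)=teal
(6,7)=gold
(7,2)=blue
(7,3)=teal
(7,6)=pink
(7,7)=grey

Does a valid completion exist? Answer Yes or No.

Yes

No row or column among the givens repeats a symbol, and propagating forced cells runs into no contradiction.
One valid completion exists (for instance, pink teal green grey red gold blue / red pink gold teal blue grey green / grey gold red green teal blue pink / teal grey blue gold pink green red / gold green pink blue grey red teal / blue red grey pink green teal gold / green blue teal red gold pink grey).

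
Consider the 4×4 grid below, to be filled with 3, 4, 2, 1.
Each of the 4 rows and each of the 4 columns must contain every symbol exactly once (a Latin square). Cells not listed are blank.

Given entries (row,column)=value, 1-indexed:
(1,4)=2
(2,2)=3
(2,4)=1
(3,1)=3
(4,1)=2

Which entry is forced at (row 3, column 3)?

1

Row 2, column 1: row 2 has {3, 1} and column 1 has {3, 2}, leaving only 4.
Row 1, column 1: row 1 has {2} and column 1 has {3, 4, 2}, leaving only 1.
Row 1, column 2: row 1 has {2, 1} and column 2 has {3}, leaving only 4.
Row 1, column 3: row 1 has {4, 2, 1} and column 3 has {}, leaving only 3.
Row 2, column 3: row 2 has {3, 4, 1} and column 3 has {3}, leaving only 2.
Row 3, column 4: row 3 has {3} and column 4 has {2, 1}, leaving only 4.
Row 3 already has {3, 4} and column 3 already has {3, 2}, so row 3, column 3 must be 1.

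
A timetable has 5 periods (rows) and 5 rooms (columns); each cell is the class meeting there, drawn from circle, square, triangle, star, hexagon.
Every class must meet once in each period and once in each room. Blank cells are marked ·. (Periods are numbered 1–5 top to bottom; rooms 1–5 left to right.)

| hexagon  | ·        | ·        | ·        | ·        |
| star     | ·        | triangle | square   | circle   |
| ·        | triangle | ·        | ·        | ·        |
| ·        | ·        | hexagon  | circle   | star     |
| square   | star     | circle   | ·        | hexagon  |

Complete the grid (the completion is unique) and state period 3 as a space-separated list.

circle triangle star hexagon square

Period 3, room 1: period 3 has {triangle} and room 1 has {square, star, hexagon}, leaving only circle.
Period 3, room 5: period 3 has {circle, triangle} and room 5 has {circle, star, hexagon}, leaving only square.
Period 3, room 3: period 3 has {circle, square, triangle} and room 3 has {circle, triangle, hexagon}, leaving only star.
Period 3, room 4: period 3 has {circle, square, triangle, star} and room 4 has {circle, square}, leaving only hexagon.
So period 3 reads: circle triangle star hexagon square.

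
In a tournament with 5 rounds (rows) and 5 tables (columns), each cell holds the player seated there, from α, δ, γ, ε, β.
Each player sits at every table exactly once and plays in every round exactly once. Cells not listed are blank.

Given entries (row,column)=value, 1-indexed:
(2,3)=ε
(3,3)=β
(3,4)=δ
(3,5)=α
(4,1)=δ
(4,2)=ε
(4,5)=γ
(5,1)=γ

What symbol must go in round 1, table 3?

Round 3, table 1: round 3 has {α, δ, β} and table 1 has {δ, γ}, leaving only ε.
Round 3, table 2: round 3 has {α, δ, ε, β} and table 2 has {ε}, leaving only γ.
Round 4, table 3: round 4 has {δ, γ, ε} and table 3 has {ε, β}, leaving only α.
Round 4, table 4: round 4 has {α, δ, γ, ε} and table 4 has {δ}, leaving only β.
Round 5, table 3: round 5 has {γ} and table 3 has {α, ε, β}, leaving only δ.
Round 1 already has {} and table 3 already has {α, δ, ε, β}, so round 1, table 3 must be γ.

γ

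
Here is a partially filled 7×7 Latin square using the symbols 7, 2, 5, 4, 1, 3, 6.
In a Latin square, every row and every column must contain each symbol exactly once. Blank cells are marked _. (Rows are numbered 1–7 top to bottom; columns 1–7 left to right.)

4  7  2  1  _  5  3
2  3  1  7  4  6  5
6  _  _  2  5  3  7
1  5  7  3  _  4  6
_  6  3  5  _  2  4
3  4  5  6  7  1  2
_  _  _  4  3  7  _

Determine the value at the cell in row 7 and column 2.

2

Row 1, column 5: row 1 has {7, 2, 5, 4, 1, 3} and column 5 has {7, 5, 4, 3}, leaving only 6.
Row 3, column 2: row 3 has {7, 2, 5, 3, 6} and column 2 has {7, 5, 4, 3, 6}, leaving only 1.
Row 7 already has {7, 4, 3} and column 2 already has {7, 5, 4, 1, 3, 6}, so row 7, column 2 must be 2.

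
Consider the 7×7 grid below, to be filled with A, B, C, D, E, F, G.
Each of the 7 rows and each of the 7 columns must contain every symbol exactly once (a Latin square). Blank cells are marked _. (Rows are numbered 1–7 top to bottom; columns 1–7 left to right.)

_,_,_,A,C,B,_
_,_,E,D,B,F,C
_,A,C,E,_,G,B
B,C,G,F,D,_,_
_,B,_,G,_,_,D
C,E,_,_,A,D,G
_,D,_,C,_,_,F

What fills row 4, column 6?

Row 1, column 7: row 1 has {A, B, C} and column 7 has {B, C, D, F, G}, leaving only E.
Row 2, column 2: row 2 has {B, C, D, E, F} and column 2 has {A, B, C, D, E}, leaving only G.
Row 1, column 2: row 1 has {A, B, C, E} and column 2 has {A, B, C, D, E, G}, leaving only F.
Row 1, column 3: row 1 has {A, B, C, E, F} and column 3 has {C, E, G}, leaving only D.
Row 1, column 1: row 1 has {A, B, C, D, E, F} and column 1 has {B, C}, leaving only G.
Row 2, column 1: row 2 has {B, C, D, E, F, G} and column 1 has {B, C, G}, leaving only A.
Row 3, column 5: row 3 has {A, B, C, E, G} and column 5 has {A, B, C, D}, leaving only F.
Row 3, column 1: row 3 has {A, B, C, E, F, G} and column 1 has {A, B, C, G}, leaving only D.
Row 4, column 7: row 4 has {B, C, D, F, G} and column 7 has {B, C, D, E, F, G}, leaving only A.
Row 4 already has {A, B, C, D, F, G} and column 6 already has {B, D, F, G}, so row 4, column 6 must be E.

E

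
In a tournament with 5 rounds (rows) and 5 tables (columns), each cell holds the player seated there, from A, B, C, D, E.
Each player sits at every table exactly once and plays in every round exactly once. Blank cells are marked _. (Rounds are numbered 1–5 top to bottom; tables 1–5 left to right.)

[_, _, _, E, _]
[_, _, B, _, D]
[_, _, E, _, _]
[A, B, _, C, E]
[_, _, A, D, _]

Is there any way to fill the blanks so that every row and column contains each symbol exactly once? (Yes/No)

Yes

No round or table among the givens repeats a symbol, and propagating forced cells runs into no contradiction.
One valid completion exists (for instance, B D C E A / C E B A D / D A E B C / A B D C E / E C A D B).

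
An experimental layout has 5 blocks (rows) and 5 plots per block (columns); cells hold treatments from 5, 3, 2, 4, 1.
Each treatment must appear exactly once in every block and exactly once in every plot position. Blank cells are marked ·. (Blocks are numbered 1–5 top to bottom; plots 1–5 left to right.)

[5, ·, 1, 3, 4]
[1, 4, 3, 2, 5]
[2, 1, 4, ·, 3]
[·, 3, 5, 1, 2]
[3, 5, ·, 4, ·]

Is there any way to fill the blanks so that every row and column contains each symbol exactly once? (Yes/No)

Yes

No block or plot among the givens repeats a symbol, and propagating forced cells runs into no contradiction.
One valid completion exists (for instance, 5 2 1 3 4 / 1 4 3 2 5 / 2 1 4 5 3 / 4 3 5 1 2 / 3 5 2 4 1).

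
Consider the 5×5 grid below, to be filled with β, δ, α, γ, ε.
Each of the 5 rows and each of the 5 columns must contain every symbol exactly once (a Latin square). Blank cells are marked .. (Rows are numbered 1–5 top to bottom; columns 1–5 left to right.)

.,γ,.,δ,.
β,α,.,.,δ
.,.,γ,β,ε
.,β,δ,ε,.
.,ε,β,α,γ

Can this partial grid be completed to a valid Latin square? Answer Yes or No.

Yes

No row or column among the givens repeats a symbol, and propagating forced cells runs into no contradiction.
One valid completion exists (for instance, ε γ α δ β / β α ε γ δ / α δ γ β ε / γ β δ ε α / δ ε β α γ).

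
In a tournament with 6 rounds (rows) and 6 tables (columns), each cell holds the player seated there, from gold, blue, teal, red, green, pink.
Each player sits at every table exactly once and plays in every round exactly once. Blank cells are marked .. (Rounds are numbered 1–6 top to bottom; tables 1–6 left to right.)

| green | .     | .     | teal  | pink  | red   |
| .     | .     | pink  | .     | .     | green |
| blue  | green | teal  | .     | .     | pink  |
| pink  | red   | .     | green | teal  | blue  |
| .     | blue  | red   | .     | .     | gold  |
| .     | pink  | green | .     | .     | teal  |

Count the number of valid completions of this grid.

Round 1, table 2: eliminating its round and table leaves {gold}.
Round 1, table 3: eliminating its round and table leaves {gold, blue}.
Round 2, table 1: eliminating its round and table leaves {gold, teal, red}.
Round 2, table 2: eliminating its round and table leaves {gold, teal}.
Round 2, table 4: eliminating its round and table leaves {gold, blue, red}.
Round 2, table 5: eliminating its round and table leaves {gold, blue, red}.
Round 3, table 4: eliminating its round and table leaves {gold, red}.
Round 3, table 5: eliminating its round and table leaves {gold, red}.
Round 4, table 3: eliminating its round and table leaves {gold}.
Round 5, table 1: eliminating its round and table leaves {teal}.
Round 5, table 4: eliminating its round and table leaves {pink}.
Round 5, table 5: eliminating its round and table leaves {green}.
Round 6, table 1: eliminating its round and table leaves {gold, red}.
Round 6, table 4: eliminating its round and table leaves {gold, blue, red}.
Round 6, table 5: eliminating its round and table leaves {gold, blue, red}.
Enumerating the assignments across these blanks that avoid any round or table repeat gives 4 completions.

4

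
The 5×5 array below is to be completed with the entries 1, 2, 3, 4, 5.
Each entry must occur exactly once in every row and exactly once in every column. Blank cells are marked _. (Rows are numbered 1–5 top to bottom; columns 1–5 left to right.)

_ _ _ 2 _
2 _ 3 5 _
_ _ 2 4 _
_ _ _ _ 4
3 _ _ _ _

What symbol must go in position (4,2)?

Row 2, column 5: row 2 has {2, 3, 5} and column 5 has {4}, leaving only 1.
Row 2, column 2: row 2 has {1, 2, 3, 5} and column 2 has {}, leaving only 4.
Row 5, column 4: row 5 has {3} and column 4 has {2, 4, 5}, leaving only 1.
Row 4, column 4: row 4 has {4} and column 4 has {1, 2, 4, 5}, leaving only 3.
Row 4, column 2 is narrowed to {1, 2, 5}.
If it were 1, then row 4, column 3 would be left with no valid symbol.
If it were 5, then row 4, column 3 would be left with no valid symbol.
So row 4, column 2 must be 2.

2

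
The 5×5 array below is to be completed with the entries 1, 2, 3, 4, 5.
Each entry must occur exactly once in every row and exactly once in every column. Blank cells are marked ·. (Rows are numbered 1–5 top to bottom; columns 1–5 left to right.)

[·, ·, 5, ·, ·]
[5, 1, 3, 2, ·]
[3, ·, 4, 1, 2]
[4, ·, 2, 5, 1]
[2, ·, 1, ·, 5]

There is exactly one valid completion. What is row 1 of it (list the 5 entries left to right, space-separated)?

1 2 5 4 3

Row 1, column 1: row 1 has {5} and column 1 has {2, 3, 4, 5}, leaving only 1.
Row 2, column 5: row 2 has {1, 2, 3, 5} and column 5 has {1, 2, 5}, leaving only 4.
Row 1, column 5: row 1 has {1, 5} and column 5 has {1, 2, 4, 5}, leaving only 3.
Row 1, column 4: row 1 has {1, 3, 5} and column 4 has {1, 2, 5}, leaving only 4.
Row 1, column 2: row 1 has {1, 3, 4, 5} and column 2 has {1}, leaving only 2.
So row 1 reads: 1 2 5 4 3.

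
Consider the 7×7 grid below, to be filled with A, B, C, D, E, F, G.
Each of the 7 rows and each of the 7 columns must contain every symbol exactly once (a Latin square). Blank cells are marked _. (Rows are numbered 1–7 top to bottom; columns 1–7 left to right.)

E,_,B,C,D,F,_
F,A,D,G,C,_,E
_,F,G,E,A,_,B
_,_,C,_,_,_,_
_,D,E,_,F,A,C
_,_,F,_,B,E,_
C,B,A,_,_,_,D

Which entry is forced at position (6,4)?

D

Row 1, column 2: row 1 has {B, C, D, E, F} and column 2 has {A, B, D, F}, leaving only G.
Row 1, column 7: row 1 has {B, C, D, E, F, G} and column 7 has {B, C, D, E}, leaving only A.
Row 2, column 6: row 2 has {A, C, D, E, F, G} and column 6 has {A, E, F}, leaving only B.
Row 3, column 1: row 3 has {A, B, E, F, G} and column 1 has {C, E, F}, leaving only D.
Row 3, column 6: row 3 has {A, B, D, E, F, G} and column 6 has {A, B, E, F}, leaving only C.
Row 4, column 2: row 4 has {C} and column 2 has {A, B, D, F, G}, leaving only E.
Row 4, column 5: row 4 has {C, E} and column 5 has {A, B, C, D, F}, leaving only G.
Row 4, column 6: row 4 has {C, E, G} and column 6 has {A, B, C, E, F}, leaving only D.
Row 4, column 7: row 4 has {C, D, E, G} and column 7 has {A, B, C, D, E}, leaving only F.
Row 5, column 4: row 5 has {A, C, D, E, F} and column 4 has {C, E, G}, leaving only B.
Row 4, column 4: row 4 has {C, D, E, F, G} and column 4 has {B, C, E, G}, leaving only A.
Row 6 already has {B, E, F} and column 4 already has {A, B, C, E, G}, so row 6, column 4 must be D.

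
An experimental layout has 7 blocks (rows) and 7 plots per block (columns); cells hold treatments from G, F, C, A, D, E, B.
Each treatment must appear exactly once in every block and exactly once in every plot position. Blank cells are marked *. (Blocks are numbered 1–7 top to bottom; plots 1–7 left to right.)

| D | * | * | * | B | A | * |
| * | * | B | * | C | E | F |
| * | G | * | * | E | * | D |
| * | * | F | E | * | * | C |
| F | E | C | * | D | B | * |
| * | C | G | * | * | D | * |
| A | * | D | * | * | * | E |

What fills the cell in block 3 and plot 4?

Block 1, plot 2: block 1 has {A, D, B} and plot 2 has {G, C, E}, leaving only F.
Block 1, plot 3: block 1 has {F, A, D, B} and plot 3 has {G, F, C, D, B}, leaving only E.
Block 1, plot 7: block 1 has {F, A, D, E, B} and plot 7 has {F, C, D, E}, leaving only G.
Block 1, plot 4: block 1 has {G, F, A, D, E, B} and plot 4 has {E}, leaving only C.
Block 2, plot 1: block 2 has {F, C, E, B} and plot 1 has {F, A, D}, leaving only G.
Block 3, plot 3: block 3 has {G, D, E} and plot 3 has {G, F, C, D, E, B}, leaving only A.
Block 4, plot 1: block 4 has {F, C, E} and plot 1 has {G, F, A, D}, leaving only B.
Block 3, plot 1: block 3 has {G, A, D, E} and plot 1 has {G, F, A, D, B}, leaving only C.
Block 3, plot 6: block 3 has {G, C, A, D, E} and plot 6 has {A, D, E, B}, leaving only F.
Block 3 already has {G, F, C, A, D, E} and plot 4 already has {C, E}, so block 3, plot 4 must be B.

B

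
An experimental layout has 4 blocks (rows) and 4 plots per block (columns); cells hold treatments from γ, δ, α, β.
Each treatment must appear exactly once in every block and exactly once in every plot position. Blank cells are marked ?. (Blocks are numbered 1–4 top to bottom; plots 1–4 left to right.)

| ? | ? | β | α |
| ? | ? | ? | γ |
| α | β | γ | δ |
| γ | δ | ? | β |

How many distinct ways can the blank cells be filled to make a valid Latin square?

1

Block 1, plot 1: eliminating its block and plot leaves {δ}.
Block 1, plot 2: eliminating its block and plot leaves {γ}.
Block 2, plot 1: eliminating its block and plot leaves {δ, β}.
Block 2, plot 2: eliminating its block and plot leaves {α}.
Block 2, plot 3: eliminating its block and plot leaves {δ, α}.
Block 4, plot 3: eliminating its block and plot leaves {α}.
Only one assignment across all blanks avoids any block or plot repeat, giving 1 completion.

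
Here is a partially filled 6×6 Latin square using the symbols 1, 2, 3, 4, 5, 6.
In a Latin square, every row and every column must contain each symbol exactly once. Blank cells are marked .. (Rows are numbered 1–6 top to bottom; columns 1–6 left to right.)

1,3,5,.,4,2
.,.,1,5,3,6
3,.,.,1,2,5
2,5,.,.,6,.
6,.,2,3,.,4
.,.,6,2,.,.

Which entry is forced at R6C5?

Row 1, column 4: row 1 has {1, 2, 3, 4, 5} and column 4 has {1, 2, 3, 5}, leaving only 6.
Row 2, column 1: row 2 has {1, 3, 5, 6} and column 1 has {1, 2, 3, 6}, leaving only 4.
Row 2, column 2: row 2 has {1, 3, 4, 5, 6} and column 2 has {3, 5}, leaving only 2.
Row 3, column 3: row 3 has {1, 2, 3, 5} and column 3 has {1, 2, 5, 6}, leaving only 4.
Row 3, column 2: row 3 has {1, 2, 3, 4, 5} and column 2 has {2, 3, 5}, leaving only 6.
Row 4, column 3: row 4 has {2, 5, 6} and column 3 has {1, 2, 4, 5, 6}, leaving only 3.
Row 4, column 4: row 4 has {2, 3, 5, 6} and column 4 has {1, 2, 3, 5, 6}, leaving only 4.
Row 4, column 6: row 4 has {2, 3, 4, 5, 6} and column 6 has {2, 4, 5, 6}, leaving only 1.
Row 5, column 2: row 5 has {2, 3, 4, 6} and column 2 has {2, 3, 5, 6}, leaving only 1.
Row 5, column 5: row 5 has {1, 2, 3, 4, 6} and column 5 has {2, 3, 4, 6}, leaving only 5.
Row 6 already has {2, 6} and column 5 already has {2, 3, 4, 5, 6}, so row 6, column 5 must be 1.

1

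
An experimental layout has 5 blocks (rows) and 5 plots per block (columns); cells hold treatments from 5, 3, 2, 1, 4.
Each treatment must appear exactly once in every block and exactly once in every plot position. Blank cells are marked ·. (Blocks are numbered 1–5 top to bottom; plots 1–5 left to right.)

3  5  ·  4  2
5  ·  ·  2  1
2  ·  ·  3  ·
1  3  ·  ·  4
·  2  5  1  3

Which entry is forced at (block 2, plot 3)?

3

Block 1, plot 3: block 1 has {5, 3, 2, 4} and plot 3 has {5}, leaving only 1.
Block 2, plot 2: block 2 has {5, 2, 1} and plot 2 has {5, 3, 2}, leaving only 4.
Block 2 already has {5, 2, 1, 4} and plot 3 already has {5, 1}, so block 2, plot 3 must be 3.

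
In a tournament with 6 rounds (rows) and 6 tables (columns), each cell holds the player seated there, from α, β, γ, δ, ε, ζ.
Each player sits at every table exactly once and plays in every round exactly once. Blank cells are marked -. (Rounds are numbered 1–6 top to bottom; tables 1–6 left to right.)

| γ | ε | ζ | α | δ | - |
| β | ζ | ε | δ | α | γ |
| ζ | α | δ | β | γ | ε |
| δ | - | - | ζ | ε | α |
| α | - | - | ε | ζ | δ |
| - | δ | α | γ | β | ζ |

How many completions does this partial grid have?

2

Round 1, table 6: eliminating its round and table leaves {β}.
Round 4, table 2: eliminating its round and table leaves {β, γ}.
Round 4, table 3: eliminating its round and table leaves {β, γ}.
Round 5, table 2: eliminating its round and table leaves {β, γ}.
Round 5, table 3: eliminating its round and table leaves {β, γ}.
Round 6, table 1: eliminating its round and table leaves {ε}.
Enumerating the assignments across these blanks that avoid any round or table repeat gives 2 completions.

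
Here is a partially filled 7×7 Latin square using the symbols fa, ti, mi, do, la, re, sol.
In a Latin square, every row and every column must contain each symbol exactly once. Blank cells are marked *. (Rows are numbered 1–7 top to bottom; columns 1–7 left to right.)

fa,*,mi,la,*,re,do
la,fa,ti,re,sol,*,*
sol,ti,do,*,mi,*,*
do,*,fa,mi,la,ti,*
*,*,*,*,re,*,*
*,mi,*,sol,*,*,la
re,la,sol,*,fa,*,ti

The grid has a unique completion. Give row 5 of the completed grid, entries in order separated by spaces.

Row 5, column 3: row 5 has {re} and column 3 has {fa, ti, mi, do, sol}, leaving only la.
Row 1, column 2: row 1 has {fa, mi, do, la, re} and column 2 has {fa, ti, mi, la}, leaving only sol.
Row 5, column 2: row 5 has {la, re} and column 2 has {fa, ti, mi, la, sol}, leaving only do.
Row 1, column 5: row 1 has {fa, mi, do, la, re, sol} and column 5 has {fa, mi, la, re, sol}, leaving only ti.
Row 2, column 7: row 2 has {fa, ti, la, re, sol} and column 7 has {ti, do, la}, leaving only mi.
Row 2, column 6: row 2 has {fa, ti, mi, la, re, sol} and column 6 has {ti, re}, leaving only do.
Row 3, column 4: row 3 has {ti, mi, do, sol} and column 4 has {mi, la, re, sol}, leaving only fa.
Row 5, column 4: row 5 has {do, la, re} and column 4 has {fa, mi, la, re, sol}, leaving only ti.
Row 5, column 1: row 5 has {ti, do, la, re} and column 1 has {fa, do, la, re, sol}, leaving only mi.
Row 3, column 6: row 3 has {fa, ti, mi, do, sol} and column 6 has {ti, do, re}, leaving only la.
Row 3, column 7: row 3 has {fa, ti, mi, do, la, sol} and column 7 has {ti, mi, do, la}, leaving only re.
Row 4, column 2: row 4 has {fa, ti, mi, do, la} and column 2 has {fa, ti, mi, do, la, sol}, leaving only re.
Row 4, column 7: row 4 has {fa, ti, mi, do, la, re} and column 7 has {ti, mi, do, la, re}, leaving only sol.
Row 5, column 7: row 5 has {ti, mi, do, la, re} and column 7 has {ti, mi, do, la, re, sol}, leaving only fa.
Row 5, column 6: row 5 has {fa, ti, mi, do, la, re} and column 6 has {ti, do, la, re}, leaving only sol.
So row 5 reads: mi do la ti re sol fa.

mi do la ti re sol fa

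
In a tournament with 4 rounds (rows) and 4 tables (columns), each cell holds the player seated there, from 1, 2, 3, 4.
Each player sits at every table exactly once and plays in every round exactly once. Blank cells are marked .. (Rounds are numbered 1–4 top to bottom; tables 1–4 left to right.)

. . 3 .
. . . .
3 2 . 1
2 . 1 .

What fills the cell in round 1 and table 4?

2

Round 3, table 3: round 3 has {1, 2, 3} and table 3 has {1, 3}, leaving only 4.
Round 2, table 3: round 2 has {} and table 3 has {1, 3, 4}, leaving only 2.
Round 1, table 4 is narrowed to {2, 4}.
If it were 4, then round 1, table 2 would be left with no valid symbol.
So round 1, table 4 must be 2.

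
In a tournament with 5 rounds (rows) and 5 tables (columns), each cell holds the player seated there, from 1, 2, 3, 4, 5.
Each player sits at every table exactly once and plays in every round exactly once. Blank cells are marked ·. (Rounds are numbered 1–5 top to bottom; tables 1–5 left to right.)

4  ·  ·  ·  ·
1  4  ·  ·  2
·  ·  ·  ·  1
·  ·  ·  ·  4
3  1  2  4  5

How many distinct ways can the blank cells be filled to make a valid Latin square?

Round 1, table 2: eliminating its round and table leaves {2, 3, 5}.
Round 1, table 3: eliminating its round and table leaves {1, 3, 5}.
Round 1, table 4: eliminating its round and table leaves {1, 2, 3, 5}.
Round 1, table 5: eliminating its round and table leaves {3}.
Round 2, table 3: eliminating its round and table leaves {3, 5}.
Round 2, table 4: eliminating its round and table leaves {3, 5}.
Round 3, table 1: eliminating its round and table leaves {2, 5}.
Round 3, table 2: eliminating its round and table leaves {2, 3, 5}.
Round 3, table 3: eliminating its round and table leaves {3, 4, 5}.
Round 3, table 4: eliminating its round and table leaves {2, 3, 5}.
Round 4, table 1: eliminating its round and table leaves {2, 5}.
Round 4, table 2: eliminating its round and table leaves {2, 3, 5}.
Round 4, table 3: eliminating its round and table leaves {1, 3, 5}.
Round 4, table 4: eliminating its round and table leaves {1, 2, 3, 5}.
Enumerating the assignments across these blanks that avoid any round or table repeat gives 5 completions.

5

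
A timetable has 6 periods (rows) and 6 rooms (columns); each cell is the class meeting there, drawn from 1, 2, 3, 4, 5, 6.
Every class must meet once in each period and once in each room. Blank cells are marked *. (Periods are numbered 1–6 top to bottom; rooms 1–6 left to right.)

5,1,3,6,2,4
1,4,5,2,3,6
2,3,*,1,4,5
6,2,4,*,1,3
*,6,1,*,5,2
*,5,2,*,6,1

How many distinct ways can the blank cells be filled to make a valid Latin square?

2

Period 3, room 3: eliminating its period and room leaves {6}.
Period 4, room 4: eliminating its period and room leaves {5}.
Period 5, room 1: eliminating its period and room leaves {3, 4}.
Period 5, room 4: eliminating its period and room leaves {3, 4}.
Period 6, room 1: eliminating its period and room leaves {3, 4}.
Period 6, room 4: eliminating its period and room leaves {3, 4}.
Enumerating the assignments across these blanks that avoid any period or room repeat gives 2 completions.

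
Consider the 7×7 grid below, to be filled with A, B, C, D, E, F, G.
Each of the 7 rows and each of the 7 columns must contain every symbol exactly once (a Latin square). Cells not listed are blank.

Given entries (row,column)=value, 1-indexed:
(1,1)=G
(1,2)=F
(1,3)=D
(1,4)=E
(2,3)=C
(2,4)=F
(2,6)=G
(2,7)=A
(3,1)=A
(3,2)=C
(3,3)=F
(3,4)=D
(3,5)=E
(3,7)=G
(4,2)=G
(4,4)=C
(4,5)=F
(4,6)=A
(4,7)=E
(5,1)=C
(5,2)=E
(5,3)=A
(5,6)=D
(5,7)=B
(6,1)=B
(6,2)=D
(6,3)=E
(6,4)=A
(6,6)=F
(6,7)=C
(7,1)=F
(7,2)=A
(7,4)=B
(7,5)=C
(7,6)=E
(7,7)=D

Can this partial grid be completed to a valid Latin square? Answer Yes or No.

No

Row 1, column 7: row 1 together with column 7 already contain {A, B, C, D, E, F, G} — every symbol — so nothing can go there. The grid has no valid completion.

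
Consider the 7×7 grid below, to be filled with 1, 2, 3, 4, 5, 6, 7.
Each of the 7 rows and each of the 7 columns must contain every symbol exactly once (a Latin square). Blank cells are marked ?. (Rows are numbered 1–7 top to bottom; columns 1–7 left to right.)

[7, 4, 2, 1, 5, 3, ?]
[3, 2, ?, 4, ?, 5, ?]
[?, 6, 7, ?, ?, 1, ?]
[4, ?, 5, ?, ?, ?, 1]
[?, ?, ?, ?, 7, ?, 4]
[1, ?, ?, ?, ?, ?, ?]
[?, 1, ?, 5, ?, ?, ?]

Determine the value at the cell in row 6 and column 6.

Row 1, column 7: row 1 has {1, 2, 3, 4, 5, 7} and column 7 has {1, 4}, leaving only 6.
Row 2, column 7: row 2 has {2, 3, 4, 5} and column 7 has {1, 4, 6}, leaving only 7.
Row 6, column 6 is narrowed to {2, 4, 6, 7}.
If it were 2, then row 6, column 4 would be left with no valid symbol.
If it were 6, then row 6, column 4 would be left with no valid symbol.
If it were 7, propagating the remaining blanks reaches a contradiction.
So row 6, column 6 must be 4.

4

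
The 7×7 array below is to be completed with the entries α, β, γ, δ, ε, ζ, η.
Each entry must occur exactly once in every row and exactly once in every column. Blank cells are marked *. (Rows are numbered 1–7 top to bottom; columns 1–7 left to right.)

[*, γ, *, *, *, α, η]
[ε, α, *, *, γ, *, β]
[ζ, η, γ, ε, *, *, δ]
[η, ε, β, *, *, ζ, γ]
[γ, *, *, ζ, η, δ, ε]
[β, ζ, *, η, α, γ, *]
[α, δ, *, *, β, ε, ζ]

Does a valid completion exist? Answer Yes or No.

No

Row 3, column 5: row 3 together with column 5 already contain {α, β, γ, δ, ε, ζ, η} — every symbol — so nothing can go there. The grid has no valid completion.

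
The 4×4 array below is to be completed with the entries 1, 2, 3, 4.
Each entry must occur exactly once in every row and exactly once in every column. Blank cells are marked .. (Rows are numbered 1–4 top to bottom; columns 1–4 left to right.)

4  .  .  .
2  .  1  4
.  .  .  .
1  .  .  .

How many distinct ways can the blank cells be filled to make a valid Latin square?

Row 1, column 2: eliminating its row and column leaves {1, 2, 3}.
Row 1, column 3: eliminating its row and column leaves {2, 3}.
Row 1, column 4: eliminating its row and column leaves {1, 2, 3}.
Row 2, column 2: eliminating its row and column leaves {3}.
Row 3, column 1: eliminating its row and column leaves {3}.
Row 3, column 2: eliminating its row and column leaves {1, 2, 3, 4}.
Row 3, column 3: eliminating its row and column leaves {2, 3, 4}.
Row 3, column 4: eliminating its row and column leaves {1, 2, 3}.
Row 4, column 2: eliminating its row and column leaves {2, 3, 4}.
Row 4, column 3: eliminating its row and column leaves {2, 3, 4}.
Row 4, column 4: eliminating its row and column leaves {2, 3}.
Enumerating the assignments across these blanks that avoid any row or column repeat gives 4 completions.

4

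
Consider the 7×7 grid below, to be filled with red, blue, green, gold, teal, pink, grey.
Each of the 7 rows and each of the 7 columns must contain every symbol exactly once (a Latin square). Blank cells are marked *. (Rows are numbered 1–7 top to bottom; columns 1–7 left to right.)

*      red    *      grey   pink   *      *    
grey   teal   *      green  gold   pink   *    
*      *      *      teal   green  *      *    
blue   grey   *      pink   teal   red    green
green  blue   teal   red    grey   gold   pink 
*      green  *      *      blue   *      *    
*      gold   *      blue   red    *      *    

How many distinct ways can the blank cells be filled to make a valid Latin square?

7

Row 1, column 1: eliminating its row and column leaves {gold, teal}.
Row 1, column 3: eliminating its row and column leaves {blue, green, gold}.
Row 1, column 6: eliminating its row and column leaves {blue, green, teal}.
Row 1, column 7: eliminating its row and column leaves {blue, gold, teal}.
Row 2, column 3: eliminating its row and column leaves {red, blue}.
Row 2, column 7: eliminating its row and column leaves {red, blue}.
Row 3, column 1: eliminating its row and column leaves {red, gold, pink}.
Row 3, column 2: eliminating its row and column leaves {pink}.
Row 3, column 3: eliminating its row and column leaves {red, blue, gold, pink, grey}.
Row 3, column 6: eliminating its row and column leaves {blue, grey}.
Row 3, column 7: eliminating its row and column leaves {red, blue, gold, grey}.
Row 4, column 3: eliminating its row and column leaves {gold}.
Row 6, column 1: eliminating its row and column leaves {red, gold, teal, pink}.
Row 6, column 3: eliminating its row and column leaves {red, gold, pink, grey}.
Row 6, column 4: eliminating its row and column leaves {gold}.
Row 6, column 6: eliminating its row and column leaves {teal, grey}.
Row 6, column 7: eliminating its row and column leaves {red, gold, teal, grey}.
Row 7, column 1: eliminating its row and column leaves {teal, pink}.
Row 7, column 3: eliminating its row and column leaves {green, pink, grey}.
Row 7, column 6: eliminating its row and column leaves {green, teal, grey}.
Row 7, column 7: eliminating its row and column leaves {teal, grey}.
Enumerating the assignments across these blanks that avoid any row or column repeat gives 7 completions.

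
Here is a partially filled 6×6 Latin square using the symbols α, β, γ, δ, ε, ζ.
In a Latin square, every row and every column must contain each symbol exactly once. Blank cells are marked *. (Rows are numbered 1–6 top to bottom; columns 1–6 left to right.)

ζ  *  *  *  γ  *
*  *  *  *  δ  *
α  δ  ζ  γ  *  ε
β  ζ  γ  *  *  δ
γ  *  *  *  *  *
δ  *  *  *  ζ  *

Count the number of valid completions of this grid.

34

Row 1, column 2: eliminating its row and column leaves {α, β, ε}.
Row 1, column 3: eliminating its row and column leaves {α, β, δ, ε}.
Row 1, column 4: eliminating its row and column leaves {α, β, δ, ε}.
Row 1, column 6: eliminating its row and column leaves {α, β}.
Row 2, column 1: eliminating its row and column leaves {ε}.
Row 2, column 2: eliminating its row and column leaves {α, β, γ, ε}.
Row 2, column 3: eliminating its row and column leaves {α, β, ε}.
Row 2, column 4: eliminating its row and column leaves {α, β, ε, ζ}.
Row 2, column 6: eliminating its row and column leaves {α, β, γ, ζ}.
Row 3, column 5: eliminating its row and column leaves {β}.
Row 4, column 4: eliminating its row and column leaves {α, ε}.
Row 4, column 5: eliminating its row and column leaves {α, ε}.
Row 5, column 2: eliminating its row and column leaves {α, β, ε}.
Row 5, column 3: eliminating its row and column leaves {α, β, δ, ε}.
Row 5, column 4: eliminating its row and column leaves {α, β, δ, ε, ζ}.
Row 5, column 5: eliminating its row and column leaves {α, β, ε}.
Row 5, column 6: eliminating its row and column leaves {α, β, ζ}.
Row 6, column 2: eliminating its row and column leaves {α, β, γ, ε}.
Row 6, column 3: eliminating its row and column leaves {α, β, ε}.
Row 6, column 4: eliminating its row and column leaves {α, β, ε}.
Row 6, column 6: eliminating its row and column leaves {α, β, γ}.
Enumerating the assignments across these blanks that avoid any row or column repeat gives 34 completions.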